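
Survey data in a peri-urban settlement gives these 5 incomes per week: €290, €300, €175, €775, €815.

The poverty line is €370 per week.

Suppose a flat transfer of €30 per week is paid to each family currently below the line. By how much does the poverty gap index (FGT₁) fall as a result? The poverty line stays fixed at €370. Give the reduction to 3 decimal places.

Before: below the line — €175, €290, €300; poverty gap index (FGT₁) = 0.18649.
After the €30 transfer: below the line — €205, €320, €330; poverty gap index (FGT₁) = 0.13784.
Reduction = 0.18649 − 0.13784 = 0.049.

0.049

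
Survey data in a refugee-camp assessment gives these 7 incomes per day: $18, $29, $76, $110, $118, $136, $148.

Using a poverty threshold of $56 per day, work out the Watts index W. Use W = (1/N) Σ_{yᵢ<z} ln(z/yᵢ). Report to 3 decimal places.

Incomes under z: $18, $29 (q = 2 of N = 7).
Log shortfalls: ln(56/18) = 1.1350; ln(56/29) = 0.6581.
W = 1.793036 / 7 = 0.256.

0.256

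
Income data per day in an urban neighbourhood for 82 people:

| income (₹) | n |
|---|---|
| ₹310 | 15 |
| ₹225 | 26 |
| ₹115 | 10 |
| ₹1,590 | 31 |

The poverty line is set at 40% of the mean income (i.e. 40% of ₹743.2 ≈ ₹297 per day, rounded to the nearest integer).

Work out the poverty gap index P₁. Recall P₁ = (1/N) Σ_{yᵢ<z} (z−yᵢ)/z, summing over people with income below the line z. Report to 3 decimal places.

0.152

Poor units: 10×₹115, 26×₹225 (q = 36 of N = 82).
Shortfall ratios: (297−115)/297 = 0.6128 (×10); (297−225)/297 = 0.2424 (×26).
Σ = 12.430976. Dividing by the full population N = 82 gives P₁ = 0.152.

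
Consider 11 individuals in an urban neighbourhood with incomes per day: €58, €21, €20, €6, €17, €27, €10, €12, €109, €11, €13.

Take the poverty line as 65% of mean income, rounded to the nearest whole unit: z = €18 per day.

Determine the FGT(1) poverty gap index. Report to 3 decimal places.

0.197

Poor units: €6, €10, €11, €12, €13, €17 (q = 6 of N = 11).
Relative gaps: (18−6)/18 = 0.6667; (18−10)/18 = 0.4444; (18−11)/18 = 0.3889; (18−12)/18 = 0.3333; (18−13)/18 = 0.2778; (18−17)/18 = 0.0556.
Sum of shortfalls = 2.166667; P₁ averages over all N: 2.166667 / 11 = 0.197.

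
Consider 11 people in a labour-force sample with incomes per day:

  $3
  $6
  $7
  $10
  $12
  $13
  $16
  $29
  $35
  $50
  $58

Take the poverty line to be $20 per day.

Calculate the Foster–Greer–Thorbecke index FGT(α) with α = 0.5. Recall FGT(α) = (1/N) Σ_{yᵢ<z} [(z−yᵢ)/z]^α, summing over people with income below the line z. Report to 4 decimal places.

Incomes under z: $3, $6, $7, $10, $12, $13, $16 (q = 7 of N = 11).
Gap ratios (z−y)/z: (20−3)/20 = 0.8500; (20−6)/20 = 0.7000; (20−7)/20 = 0.6500; (20−10)/20 = 0.5000; (20−12)/20 = 0.4000; (20−13)/20 = 0.3500; (20−16)/20 = 0.2000.
Raised to α = 0.5: 0.92195; 0.83666; 0.80623; 0.70711; 0.63246; 0.59161; 0.44721.
Sum = 4.943224; FGT(0.5) = 4.943224 / 11 = 0.4494.

0.4494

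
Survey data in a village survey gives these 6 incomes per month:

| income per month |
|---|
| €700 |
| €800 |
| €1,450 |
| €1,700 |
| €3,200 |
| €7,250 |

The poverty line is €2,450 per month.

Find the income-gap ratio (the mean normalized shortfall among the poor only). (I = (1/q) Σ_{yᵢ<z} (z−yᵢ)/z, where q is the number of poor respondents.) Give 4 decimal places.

Below the line: €700, €800, €1,450, €1,700 (q = 4 of N = 6).
Relative gaps: 0.7143, 0.6735, 0.4082, 0.3061; sum = 2.102041.
The income-gap ratio divides by q (the poor only): 2.102041 / 4 = 0.5255.

0.5255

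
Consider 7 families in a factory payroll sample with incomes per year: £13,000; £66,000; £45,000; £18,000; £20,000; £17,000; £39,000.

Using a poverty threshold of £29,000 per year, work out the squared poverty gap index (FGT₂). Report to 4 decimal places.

0.1023

Poor units: £13,000, £17,000, £18,000, £20,000 (q = 4 of N = 7).
Shortfall ratios: (29000−13000)/29000 = 0.5517; (29000−17000)/29000 = 0.4138; (29000−18000)/29000 = 0.3793; (29000−20000)/29000 = 0.3103.
Squared: 0.3044; 0.1712; 0.1439; 0.0963.
Sum = 0.715815; P₂ = 0.715815 / 7 = 0.1023.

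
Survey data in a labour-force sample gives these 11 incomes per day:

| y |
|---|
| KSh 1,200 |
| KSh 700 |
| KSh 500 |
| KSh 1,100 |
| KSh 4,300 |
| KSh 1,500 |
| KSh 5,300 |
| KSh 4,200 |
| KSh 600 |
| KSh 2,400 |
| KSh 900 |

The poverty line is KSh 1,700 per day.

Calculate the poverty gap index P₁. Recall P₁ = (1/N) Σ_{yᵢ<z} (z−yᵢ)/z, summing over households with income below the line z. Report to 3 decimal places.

Incomes under z: KSh 500, KSh 600, KSh 700, KSh 900, KSh 1,100, KSh 1,200, KSh 1,500 (q = 7 of N = 11).
Gap ratios (z−y)/z: (1700−500)/1700 = 0.7059; (1700−600)/1700 = 0.6471; (1700−700)/1700 = 0.5882; (1700−900)/1700 = 0.4706; (1700−1100)/1700 = 0.3529; (1700−1200)/1700 = 0.2941; (1700−1500)/1700 = 0.1176.
Sum of shortfalls = 3.176471; P₁ averages over all N: 3.176471 / 11 = 0.289.

0.289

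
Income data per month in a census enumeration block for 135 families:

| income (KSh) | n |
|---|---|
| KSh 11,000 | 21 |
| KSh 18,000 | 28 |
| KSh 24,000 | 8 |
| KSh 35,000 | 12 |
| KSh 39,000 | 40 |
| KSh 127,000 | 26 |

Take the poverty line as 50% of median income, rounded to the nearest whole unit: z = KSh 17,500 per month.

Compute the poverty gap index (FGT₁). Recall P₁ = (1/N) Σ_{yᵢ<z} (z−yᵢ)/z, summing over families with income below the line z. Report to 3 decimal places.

Incomes under z: 21×KSh 11,000 (q = 21 of N = 135).
Shortfall ratios: (17500−11000)/17500 = 0.3714 (×21).
Sum of shortfalls = 7.800000; P₁ averages over all N: 7.800000 / 135 = 0.058.

0.058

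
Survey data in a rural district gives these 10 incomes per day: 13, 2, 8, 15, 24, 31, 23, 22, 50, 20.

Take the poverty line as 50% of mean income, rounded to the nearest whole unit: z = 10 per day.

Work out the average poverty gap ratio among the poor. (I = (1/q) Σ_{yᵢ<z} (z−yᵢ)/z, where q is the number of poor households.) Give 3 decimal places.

Poor units: 2, 8 (q = 2 of N = 10).
Relative gaps: 0.8000, 0.2000; sum = 1.000000.
I averages over the q = 2 poor units only: 1.000000 / 2 = 0.500.

0.500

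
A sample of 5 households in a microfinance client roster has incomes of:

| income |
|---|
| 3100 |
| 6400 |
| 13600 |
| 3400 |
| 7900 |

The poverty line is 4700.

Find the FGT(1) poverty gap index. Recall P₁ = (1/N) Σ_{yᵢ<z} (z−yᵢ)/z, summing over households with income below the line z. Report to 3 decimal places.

0.123

Below the line: 3100, 3400 (q = 2 of N = 5).
Shortfall ratios: (4700−3100)/4700 = 0.3404; (4700−3400)/4700 = 0.2766.
Sum of shortfalls = 0.617021; P₁ averages over all N: 0.617021 / 5 = 0.123.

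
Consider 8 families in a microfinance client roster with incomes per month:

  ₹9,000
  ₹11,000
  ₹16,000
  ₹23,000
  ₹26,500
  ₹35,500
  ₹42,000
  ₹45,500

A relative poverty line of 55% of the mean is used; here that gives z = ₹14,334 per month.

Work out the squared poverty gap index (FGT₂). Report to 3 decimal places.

Incomes under z: ₹9,000, ₹11,000 (q = 2 of N = 8).
Shortfall ratios: (14334−9000)/14334 = 0.3721; (14334−11000)/14334 = 0.2326.
Squared: 0.1385; 0.0541.
Sum = 0.192575; P₂ = 0.192575 / 8 = 0.024.

0.024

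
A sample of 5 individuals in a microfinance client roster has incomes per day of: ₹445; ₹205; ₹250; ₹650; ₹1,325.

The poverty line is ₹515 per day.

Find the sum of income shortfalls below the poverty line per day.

Poor units: ₹205, ₹250, ₹445 (q = 3 of N = 5).
Individual gaps: 515−205 = 310; 515−250 = 265; 515−445 = 70.
Aggregate gap = ₹645.

₹645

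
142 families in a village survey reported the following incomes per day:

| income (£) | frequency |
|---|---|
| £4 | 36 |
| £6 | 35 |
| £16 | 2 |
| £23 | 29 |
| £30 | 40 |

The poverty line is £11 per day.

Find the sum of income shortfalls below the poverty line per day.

Below the line: 36×£4, 35×£6 (q = 71 of N = 142).
Individual gaps: 36×(11−4) = 252; 35×(11−6) = 175.
Aggregate gap = £427.

£427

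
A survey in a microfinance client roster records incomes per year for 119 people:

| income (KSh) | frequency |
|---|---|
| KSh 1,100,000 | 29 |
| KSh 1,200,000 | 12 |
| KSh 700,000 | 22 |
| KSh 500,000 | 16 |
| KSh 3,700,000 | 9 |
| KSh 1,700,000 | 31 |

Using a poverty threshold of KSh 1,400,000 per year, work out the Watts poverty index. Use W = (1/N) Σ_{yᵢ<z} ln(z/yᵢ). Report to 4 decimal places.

Below z: 16×KSh 500,000, 22×KSh 700,000, 29×KSh 1,100,000, 12×KSh 1,200,000 (q = 79 of N = 119).
Log shortfalls: ln(1400000/500000) = 1.0296 (×16); ln(1400000/700000) = 0.6931 (×22); ln(1400000/1100000) = 0.2412 (×29); ln(1400000/1200000) = 0.1542 (×12).
W = 40.566656 / 119 = 0.3409.

0.3409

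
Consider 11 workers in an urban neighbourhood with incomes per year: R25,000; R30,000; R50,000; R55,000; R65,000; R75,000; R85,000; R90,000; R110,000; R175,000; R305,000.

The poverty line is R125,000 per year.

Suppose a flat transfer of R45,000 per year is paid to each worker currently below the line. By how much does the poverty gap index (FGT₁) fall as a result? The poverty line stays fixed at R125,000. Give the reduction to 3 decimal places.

Before: below the line — R25,000, R30,000, R50,000, R55,000, R65,000, R75,000, R85,000, R90,000, R110,000; poverty gap index (FGT₁) = 0.39273.
After the R45,000 transfer: below the line — R70,000, R75,000, R95,000, R100,000, R110,000, R120,000; poverty gap index (FGT₁) = 0.13091.
Reduction = 0.39273 − 0.13091 = 0.262.

0.262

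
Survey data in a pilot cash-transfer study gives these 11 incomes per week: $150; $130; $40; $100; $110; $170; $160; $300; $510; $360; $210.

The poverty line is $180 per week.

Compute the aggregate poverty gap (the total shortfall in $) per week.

$400

Poor units: $40, $100, $110, $130, $150, $160, $170 (q = 7 of N = 11).
Individual gaps: 180−40 = 140; 180−100 = 80; 180−110 = 70; 180−130 = 50; 180−150 = 30; 180−160 = 20; 180−170 = 10.
Aggregate gap = $400.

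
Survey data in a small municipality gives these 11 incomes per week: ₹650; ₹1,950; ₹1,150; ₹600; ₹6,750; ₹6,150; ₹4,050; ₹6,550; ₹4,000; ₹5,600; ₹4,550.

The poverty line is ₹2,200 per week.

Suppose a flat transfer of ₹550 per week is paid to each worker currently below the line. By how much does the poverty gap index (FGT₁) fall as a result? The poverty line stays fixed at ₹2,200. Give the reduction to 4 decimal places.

Before: below the line — ₹600, ₹650, ₹1,150, ₹1,950; poverty gap index (FGT₁) = 0.183884.
After the ₹550 transfer: below the line — ₹1,150, ₹1,200, ₹1,700; poverty gap index (FGT₁) = 0.105372.
Reduction = 0.183884 − 0.105372 = 0.0785.

0.0785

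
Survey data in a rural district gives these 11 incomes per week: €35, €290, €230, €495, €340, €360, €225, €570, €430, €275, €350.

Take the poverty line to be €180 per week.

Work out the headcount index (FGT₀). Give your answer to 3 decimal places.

1 of the 11 workers have income below €180.
H = 1/11 = 0.091.

0.091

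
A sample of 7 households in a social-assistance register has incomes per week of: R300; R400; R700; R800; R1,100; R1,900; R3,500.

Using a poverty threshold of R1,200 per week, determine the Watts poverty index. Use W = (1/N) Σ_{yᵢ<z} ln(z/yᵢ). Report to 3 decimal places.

0.502

Below the line: R300, R400, R700, R800, R1,100 (q = 5 of N = 7).
ln(z/y) terms: ln(1200/300) = 1.3863; ln(1200/400) = 1.0986; ln(1200/700) = 0.5390; ln(1200/800) = 0.4055; ln(1200/1100) = 0.0870.
W = 3.516380 / 7 = 0.502.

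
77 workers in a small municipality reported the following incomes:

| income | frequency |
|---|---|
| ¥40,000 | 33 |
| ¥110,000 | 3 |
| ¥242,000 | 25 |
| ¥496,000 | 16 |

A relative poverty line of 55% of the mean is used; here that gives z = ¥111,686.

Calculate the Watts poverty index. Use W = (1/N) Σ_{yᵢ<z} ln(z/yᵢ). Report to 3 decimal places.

Incomes under z: 33×¥40,000, 3×¥110,000 (q = 36 of N = 77).
Log gaps: ln(111686/40000) = 1.0268 (×33); ln(111686/110000) = 0.0152 (×3).
W = 33.930426 / 77 = 0.441.

0.441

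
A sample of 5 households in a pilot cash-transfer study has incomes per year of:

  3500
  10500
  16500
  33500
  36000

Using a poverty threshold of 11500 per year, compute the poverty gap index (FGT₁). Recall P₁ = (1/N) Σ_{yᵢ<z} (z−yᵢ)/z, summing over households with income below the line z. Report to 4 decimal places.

0.1565

Incomes under z: 3500, 10500 (q = 2 of N = 5).
Normalized shortfalls: (11500−3500)/11500 = 0.6957; (11500−10500)/11500 = 0.0870.
Σ = 0.782609. Dividing by the full population N = 5 gives P₁ = 0.1565.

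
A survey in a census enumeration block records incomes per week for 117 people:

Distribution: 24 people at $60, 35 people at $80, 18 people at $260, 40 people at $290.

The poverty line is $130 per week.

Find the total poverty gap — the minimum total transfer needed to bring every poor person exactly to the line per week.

$3,430

Incomes under z: 24×$60, 35×$80 (q = 59 of N = 117).
Individual gaps: 24×(130−60) = 1680; 35×(130−80) = 1750.
Aggregate gap = $3,430.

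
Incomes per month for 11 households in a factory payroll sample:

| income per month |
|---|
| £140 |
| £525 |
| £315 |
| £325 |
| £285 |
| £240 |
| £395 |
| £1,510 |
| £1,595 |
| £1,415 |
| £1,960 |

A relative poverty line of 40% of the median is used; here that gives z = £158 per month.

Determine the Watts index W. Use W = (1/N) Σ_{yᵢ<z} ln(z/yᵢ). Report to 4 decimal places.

Incomes under z: £140 (q = 1 of N = 11).
Log shortfalls: ln(158/140) = 0.1210.
W = 0.120953 / 11 = 0.0110.

0.0110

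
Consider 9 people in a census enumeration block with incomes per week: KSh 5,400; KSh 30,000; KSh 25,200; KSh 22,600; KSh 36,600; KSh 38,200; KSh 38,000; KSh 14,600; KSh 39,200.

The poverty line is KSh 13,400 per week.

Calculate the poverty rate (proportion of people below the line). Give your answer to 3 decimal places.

0.111

1 of the 9 people have income below KSh 13,400.
H = 1/9 = 0.111.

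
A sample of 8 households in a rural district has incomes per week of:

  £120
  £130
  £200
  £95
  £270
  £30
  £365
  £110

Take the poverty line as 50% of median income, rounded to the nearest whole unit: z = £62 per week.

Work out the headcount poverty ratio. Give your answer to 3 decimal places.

1 of the 8 households have income below £62.
H = 1/8 = 0.125.

0.125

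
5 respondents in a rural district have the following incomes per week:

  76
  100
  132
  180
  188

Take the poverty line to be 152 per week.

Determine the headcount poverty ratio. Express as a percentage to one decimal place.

3 of the 5 respondents have income below 152.
H = 3/5 = 60.0%.

60.0%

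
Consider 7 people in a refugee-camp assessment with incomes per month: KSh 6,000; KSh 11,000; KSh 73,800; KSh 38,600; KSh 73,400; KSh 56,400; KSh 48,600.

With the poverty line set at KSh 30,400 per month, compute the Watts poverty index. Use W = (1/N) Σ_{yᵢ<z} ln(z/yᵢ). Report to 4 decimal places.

0.3770

Incomes under z: KSh 6,000, KSh 11,000 (q = 2 of N = 7).
Log gaps: ln(30400/6000) = 1.6227; ln(30400/11000) = 1.0165.
W = 2.639230 / 7 = 0.3770.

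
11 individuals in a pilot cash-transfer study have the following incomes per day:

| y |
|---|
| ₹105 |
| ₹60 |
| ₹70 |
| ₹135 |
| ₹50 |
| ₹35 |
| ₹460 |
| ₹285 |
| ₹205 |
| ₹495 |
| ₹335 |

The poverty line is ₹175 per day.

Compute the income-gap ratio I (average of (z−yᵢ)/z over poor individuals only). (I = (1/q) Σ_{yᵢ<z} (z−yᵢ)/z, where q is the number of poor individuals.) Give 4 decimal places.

0.5667

Below z: ₹35, ₹50, ₹60, ₹70, ₹105, ₹135 (q = 6 of N = 11).
Shortfall ratios (z−y)/z: 0.8000, 0.7143, 0.6571, 0.6000, 0.4000, 0.2286; sum = 3.400000.
I averages over the q = 6 poor units only: 3.400000 / 6 = 0.5667.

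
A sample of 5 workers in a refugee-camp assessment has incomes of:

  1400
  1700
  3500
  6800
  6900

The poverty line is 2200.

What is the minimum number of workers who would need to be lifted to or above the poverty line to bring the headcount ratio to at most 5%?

2

2 of the 5 workers are poor, so H = 2/5 = 0.400.
A headcount ratio of at most 5% allows at most ⌊0.05 × 5⌋ = 0 poor workers.
So at least 2 − 0 = 2 must be lifted.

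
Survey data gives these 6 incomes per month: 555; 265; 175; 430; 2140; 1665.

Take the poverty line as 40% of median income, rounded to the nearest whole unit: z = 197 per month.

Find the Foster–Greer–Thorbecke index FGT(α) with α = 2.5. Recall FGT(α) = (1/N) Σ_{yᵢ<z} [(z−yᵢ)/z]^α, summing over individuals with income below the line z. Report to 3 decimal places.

Incomes under z: 175 (q = 1 of N = 6).
Normalized shortfalls: (197−175)/197 = 0.1117.
Raised to α = 2.5: 0.00417.
Sum = 0.004168; FGT(2.5) = 0.004168 / 6 = 0.001.

0.001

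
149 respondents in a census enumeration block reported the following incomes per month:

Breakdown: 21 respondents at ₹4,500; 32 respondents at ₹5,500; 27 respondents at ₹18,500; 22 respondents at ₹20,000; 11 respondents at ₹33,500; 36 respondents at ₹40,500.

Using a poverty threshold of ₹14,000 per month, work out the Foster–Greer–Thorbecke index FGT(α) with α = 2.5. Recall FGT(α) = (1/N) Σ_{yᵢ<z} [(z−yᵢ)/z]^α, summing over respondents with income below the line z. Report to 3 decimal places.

0.115

Poor units: 21×₹4,500, 32×₹5,500 (q = 53 of N = 149).
Shortfall ratios: (14000−4500)/14000 = 0.6786 (×21); (14000−5500)/14000 = 0.6071 (×32).
Raised to α = 2.5: 0.37931 (×21); 0.28723 (×32).
Sum = 17.156717; FGT(2.5) = 17.156717 / 149 = 0.115.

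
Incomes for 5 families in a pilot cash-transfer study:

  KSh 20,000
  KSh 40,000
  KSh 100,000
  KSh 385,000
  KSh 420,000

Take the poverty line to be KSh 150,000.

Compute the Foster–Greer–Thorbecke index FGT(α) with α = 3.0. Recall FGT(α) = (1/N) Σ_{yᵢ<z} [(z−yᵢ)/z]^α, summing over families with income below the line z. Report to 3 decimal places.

Poor units: KSh 20,000, KSh 40,000, KSh 100,000 (q = 3 of N = 5).
Gap ratios (z−y)/z: (150000−20000)/150000 = 0.8667; (150000−40000)/150000 = 0.7333; (150000−100000)/150000 = 0.3333.
Raised to α = 3.0: 0.65096; 0.39437; 0.03704.
Sum = 1.082370; FGT(3.0) = 1.082370 / 5 = 0.216.

0.216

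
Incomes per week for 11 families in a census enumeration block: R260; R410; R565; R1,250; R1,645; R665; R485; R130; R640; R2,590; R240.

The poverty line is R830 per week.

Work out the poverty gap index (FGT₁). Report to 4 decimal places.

Poor units: R130, R240, R260, R410, R485, R565, R640, R665 (q = 8 of N = 11).
Shortfall ratios: (830−130)/830 = 0.8434; (830−240)/830 = 0.7108; (830−260)/830 = 0.6867; (830−410)/830 = 0.5060; (830−485)/830 = 0.4157; (830−565)/830 = 0.3193; (830−640)/830 = 0.2289; (830−665)/830 = 0.1988.
Σ = 3.909639. Dividing by the full population N = 11 gives P₁ = 0.3554.

0.3554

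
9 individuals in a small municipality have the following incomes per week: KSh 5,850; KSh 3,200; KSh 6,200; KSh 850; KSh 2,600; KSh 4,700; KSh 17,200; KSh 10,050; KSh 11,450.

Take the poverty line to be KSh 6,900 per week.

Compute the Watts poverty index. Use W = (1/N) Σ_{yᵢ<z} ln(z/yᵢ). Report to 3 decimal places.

Below z: KSh 850, KSh 2,600, KSh 3,200, KSh 4,700, KSh 5,850, KSh 6,200 (q = 6 of N = 9).
ln(z/y) terms: ln(6900/850) = 2.0940; ln(6900/2600) = 0.9760; ln(6900/3200) = 0.7684; ln(6900/4700) = 0.3840; ln(6900/5850) = 0.1651; ln(6900/6200) = 0.1070.
W = 4.494432 / 9 = 0.499.

0.499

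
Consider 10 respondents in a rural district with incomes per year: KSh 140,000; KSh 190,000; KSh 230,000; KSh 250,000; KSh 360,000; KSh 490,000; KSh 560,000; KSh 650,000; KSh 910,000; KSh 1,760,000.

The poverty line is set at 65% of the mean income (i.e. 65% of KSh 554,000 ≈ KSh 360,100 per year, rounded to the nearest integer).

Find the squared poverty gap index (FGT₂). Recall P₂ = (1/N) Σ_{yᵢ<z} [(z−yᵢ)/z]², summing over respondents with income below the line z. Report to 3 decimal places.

Below z: KSh 140,000, KSh 190,000, KSh 230,000, KSh 250,000, KSh 360,000 (q = 5 of N = 10).
Normalized shortfalls: (360100−140000)/360100 = 0.6112; (360100−190000)/360100 = 0.4724; (360100−230000)/360100 = 0.3613; (360100−250000)/360100 = 0.3057; (360100−360000)/360100 = 0.0003.
Squared: 0.3736; 0.2231; 0.1305; 0.0935; 0.0000.
Sum = 0.820733; P₂ = 0.820733 / 10 = 0.082.

0.082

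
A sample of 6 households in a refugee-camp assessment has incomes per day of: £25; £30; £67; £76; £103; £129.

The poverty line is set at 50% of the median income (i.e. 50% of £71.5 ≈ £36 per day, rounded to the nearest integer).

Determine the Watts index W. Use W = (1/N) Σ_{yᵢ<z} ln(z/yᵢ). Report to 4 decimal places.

Incomes under z: £25, £30 (q = 2 of N = 6).
ln(z/y) terms: ln(36/25) = 0.3646; ln(36/30) = 0.1823.
W = 0.546965 / 6 = 0.0912.

0.0912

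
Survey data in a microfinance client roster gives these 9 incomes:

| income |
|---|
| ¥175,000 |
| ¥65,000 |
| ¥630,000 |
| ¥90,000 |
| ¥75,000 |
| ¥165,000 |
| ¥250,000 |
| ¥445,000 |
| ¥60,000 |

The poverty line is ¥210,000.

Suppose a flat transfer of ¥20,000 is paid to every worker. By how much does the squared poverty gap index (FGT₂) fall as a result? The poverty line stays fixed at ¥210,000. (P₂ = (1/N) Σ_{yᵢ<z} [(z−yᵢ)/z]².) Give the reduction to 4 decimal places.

0.0574

Before: below the line — ¥60,000, ¥65,000, ¥75,000, ¥90,000, ¥165,000, ¥175,000; squared poverty gap index (FGT₂) = 0.200050.
After the ¥20,000 transfer: below the line — ¥80,000, ¥85,000, ¥95,000, ¥110,000, ¥185,000, ¥195,000; squared poverty gap index (FGT₂) = 0.142605.
Reduction = 0.200050 − 0.142605 = 0.0574.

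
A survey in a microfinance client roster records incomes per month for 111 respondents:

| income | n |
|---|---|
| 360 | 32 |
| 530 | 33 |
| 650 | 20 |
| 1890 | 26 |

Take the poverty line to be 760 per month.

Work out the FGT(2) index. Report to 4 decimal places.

0.1109

Below z: 32×360, 33×530, 20×650 (q = 85 of N = 111).
Relative gaps: (760−360)/760 = 0.5263 (×32); (760−530)/760 = 0.3026 (×33); (760−650)/760 = 0.1447 (×20).
Squared: 0.2770 (×32); 0.0916 (×33); 0.0209 (×20).
Sum = 12.305575; P₂ = 12.305575 / 111 = 0.1109.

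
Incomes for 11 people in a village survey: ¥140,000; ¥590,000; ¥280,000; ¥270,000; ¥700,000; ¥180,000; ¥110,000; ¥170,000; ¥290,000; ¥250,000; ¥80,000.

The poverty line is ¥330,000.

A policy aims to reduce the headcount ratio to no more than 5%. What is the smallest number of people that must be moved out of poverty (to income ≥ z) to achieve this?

9

Currently q = 9 of N = 11 are below the line (H = 0.818).
A headcount ratio of at most 5% allows at most ⌊0.05 × 11⌋ = 0 poor people.
So at least 9 − 0 = 9 must be lifted.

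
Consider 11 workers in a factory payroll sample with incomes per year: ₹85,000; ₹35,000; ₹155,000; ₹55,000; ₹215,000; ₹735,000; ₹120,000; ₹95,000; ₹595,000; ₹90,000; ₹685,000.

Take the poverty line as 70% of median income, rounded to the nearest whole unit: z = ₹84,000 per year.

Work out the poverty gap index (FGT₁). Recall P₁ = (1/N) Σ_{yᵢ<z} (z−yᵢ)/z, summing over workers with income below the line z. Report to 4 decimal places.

Poor units: ₹35,000, ₹55,000 (q = 2 of N = 11).
Normalized shortfalls: (84000−35000)/84000 = 0.5833; (84000−55000)/84000 = 0.3452.
Sum of shortfalls = 0.928571; P₁ averages over all N: 0.928571 / 11 = 0.0844.

0.0844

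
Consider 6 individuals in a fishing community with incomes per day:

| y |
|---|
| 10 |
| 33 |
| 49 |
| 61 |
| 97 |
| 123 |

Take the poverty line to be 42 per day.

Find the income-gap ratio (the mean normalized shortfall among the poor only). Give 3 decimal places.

0.488

Below the line: 10, 33 (q = 2 of N = 6).
Shortfall ratios (z−y)/z: 0.7619, 0.2143; sum = 0.976190.
I averages over the q = 2 poor units only: 0.976190 / 2 = 0.488.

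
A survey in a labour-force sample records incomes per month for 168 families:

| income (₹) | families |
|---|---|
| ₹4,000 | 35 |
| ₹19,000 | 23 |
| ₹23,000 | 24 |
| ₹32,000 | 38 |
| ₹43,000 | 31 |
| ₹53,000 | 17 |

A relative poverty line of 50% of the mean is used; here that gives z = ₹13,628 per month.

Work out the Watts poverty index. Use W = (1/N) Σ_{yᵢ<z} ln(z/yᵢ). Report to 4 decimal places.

0.2554

Poor units: 35×₹4,000 (q = 35 of N = 168).
ln(z/y) terms: ln(13628/4000) = 1.2258 (×35).
W = 42.904125 / 168 = 0.2554.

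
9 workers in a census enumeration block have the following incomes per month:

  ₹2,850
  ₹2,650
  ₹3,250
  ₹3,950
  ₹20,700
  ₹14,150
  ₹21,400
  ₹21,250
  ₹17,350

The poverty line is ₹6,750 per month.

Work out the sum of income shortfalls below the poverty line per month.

₹14,300

Below the line: ₹2,650, ₹2,850, ₹3,250, ₹3,950 (q = 4 of N = 9).
Individual gaps: 6750−2650 = 4100; 6750−2850 = 3900; 6750−3250 = 3500; 6750−3950 = 2800.
Aggregate gap = ₹14,300.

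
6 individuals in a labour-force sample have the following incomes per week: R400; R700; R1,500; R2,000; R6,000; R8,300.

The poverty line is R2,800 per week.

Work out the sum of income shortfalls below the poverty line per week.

Below the line: R400, R700, R1,500, R2,000 (q = 4 of N = 6).
Individual gaps: 2800−400 = 2400; 2800−700 = 2100; 2800−1500 = 1300; 2800−2000 = 800.
Aggregate gap = R6,600.

R6,600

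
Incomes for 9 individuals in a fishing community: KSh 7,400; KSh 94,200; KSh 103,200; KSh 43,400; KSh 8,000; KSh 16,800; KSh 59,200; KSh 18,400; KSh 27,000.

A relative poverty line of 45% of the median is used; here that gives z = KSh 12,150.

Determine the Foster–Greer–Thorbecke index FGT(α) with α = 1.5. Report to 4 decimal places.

0.0493

Below z: KSh 7,400, KSh 8,000 (q = 2 of N = 9).
Relative gaps: (12150−7400)/12150 = 0.3909; (12150−8000)/12150 = 0.3416.
Raised to α = 1.5: 0.24444; 0.19962.
Sum = 0.444064; FGT(1.5) = 0.444064 / 9 = 0.0493.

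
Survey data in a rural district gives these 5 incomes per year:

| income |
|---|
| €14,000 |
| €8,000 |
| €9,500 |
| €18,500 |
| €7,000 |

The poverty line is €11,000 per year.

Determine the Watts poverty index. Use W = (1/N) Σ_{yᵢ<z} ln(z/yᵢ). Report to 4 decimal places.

0.1834

Below the line: €7,000, €8,000, €9,500 (q = 3 of N = 5).
Log gaps: ln(11000/7000) = 0.4520; ln(11000/8000) = 0.3185; ln(11000/9500) = 0.1466.
W = 0.917042 / 5 = 0.1834.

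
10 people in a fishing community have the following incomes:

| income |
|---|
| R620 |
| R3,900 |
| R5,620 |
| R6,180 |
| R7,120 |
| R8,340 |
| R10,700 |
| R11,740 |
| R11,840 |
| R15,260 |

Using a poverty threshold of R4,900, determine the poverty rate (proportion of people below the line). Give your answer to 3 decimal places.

2 of the 10 people have income below R4,900.
H = 2/10 = 0.200.

0.200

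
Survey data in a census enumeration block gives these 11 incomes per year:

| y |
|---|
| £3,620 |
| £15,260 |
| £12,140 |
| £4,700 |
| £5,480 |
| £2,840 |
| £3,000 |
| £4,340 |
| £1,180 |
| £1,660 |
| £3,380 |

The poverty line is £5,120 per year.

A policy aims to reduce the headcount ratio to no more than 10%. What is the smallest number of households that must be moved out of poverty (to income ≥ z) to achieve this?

7

8 of the 11 households are poor, so H = 8/11 = 0.727.
A headcount ratio of at most 10% allows at most ⌊0.10 × 11⌋ = 1 poor households.
So at least 8 − 1 = 7 must be lifted.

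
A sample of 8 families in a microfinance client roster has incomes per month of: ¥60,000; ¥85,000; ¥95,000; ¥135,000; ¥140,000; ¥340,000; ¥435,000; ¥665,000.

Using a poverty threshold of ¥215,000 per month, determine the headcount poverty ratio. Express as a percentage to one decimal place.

5 of the 8 families have income below ¥215,000.
H = 5/8 = 62.5%.

62.5%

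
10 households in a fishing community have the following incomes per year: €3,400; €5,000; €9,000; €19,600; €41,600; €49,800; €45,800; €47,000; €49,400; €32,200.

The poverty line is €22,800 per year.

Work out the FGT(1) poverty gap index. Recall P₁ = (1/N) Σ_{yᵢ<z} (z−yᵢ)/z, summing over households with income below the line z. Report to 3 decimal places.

Poor units: €3,400, €5,000, €9,000, €19,600 (q = 4 of N = 10).
Gap ratios (z−y)/z: (22800−3400)/22800 = 0.8509; (22800−5000)/22800 = 0.7807; (22800−9000)/22800 = 0.6053; (22800−19600)/22800 = 0.1404.
Sum of shortfalls = 2.377193; P₁ averages over all N: 2.377193 / 10 = 0.238.

0.238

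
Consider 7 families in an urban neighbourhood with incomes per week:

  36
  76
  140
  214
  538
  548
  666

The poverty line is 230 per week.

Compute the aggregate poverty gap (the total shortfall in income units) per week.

454

Below the line: 36, 76, 140, 214 (q = 4 of N = 7).
Individual gaps: 230−36 = 194; 230−76 = 154; 230−140 = 90; 230−214 = 16.
Aggregate gap = 454.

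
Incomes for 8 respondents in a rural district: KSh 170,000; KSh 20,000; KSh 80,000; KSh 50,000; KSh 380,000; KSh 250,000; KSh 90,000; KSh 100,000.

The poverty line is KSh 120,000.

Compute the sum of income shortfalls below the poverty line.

KSh 260,000

Poor units: KSh 20,000, KSh 50,000, KSh 80,000, KSh 90,000, KSh 100,000 (q = 5 of N = 8).
Individual gaps: 120000−20000 = 100000; 120000−50000 = 70000; 120000−80000 = 40000; 120000−90000 = 30000; 120000−100000 = 20000.
Aggregate gap = KSh 260,000.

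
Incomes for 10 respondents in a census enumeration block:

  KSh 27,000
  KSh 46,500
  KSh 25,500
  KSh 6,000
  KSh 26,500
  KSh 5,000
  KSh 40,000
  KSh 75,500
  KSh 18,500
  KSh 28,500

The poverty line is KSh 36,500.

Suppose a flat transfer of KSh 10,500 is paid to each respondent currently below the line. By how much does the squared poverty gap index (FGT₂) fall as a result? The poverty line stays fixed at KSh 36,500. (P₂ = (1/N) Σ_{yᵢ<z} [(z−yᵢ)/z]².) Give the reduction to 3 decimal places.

0.129

Before: below the line — KSh 5,000, KSh 6,000, KSh 18,500, KSh 25,500, KSh 26,500, KSh 27,000, KSh 28,500; squared poverty gap index (FGT₂) = 0.19679.
After the KSh 10,500 transfer: below the line — KSh 15,500, KSh 16,500, KSh 29,000, KSh 36,000; squared poverty gap index (FGT₂) = 0.06737.
Reduction = 0.19679 − 0.06737 = 0.129.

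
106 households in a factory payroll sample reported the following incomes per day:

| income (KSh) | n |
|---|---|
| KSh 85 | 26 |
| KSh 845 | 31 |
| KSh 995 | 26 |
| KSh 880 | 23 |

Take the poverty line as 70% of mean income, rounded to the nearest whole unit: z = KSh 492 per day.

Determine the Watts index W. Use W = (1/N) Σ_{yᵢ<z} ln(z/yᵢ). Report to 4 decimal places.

0.4307

Below the line: 26×KSh 85 (q = 26 of N = 106).
Log gaps: ln(492/85) = 1.7558 (×26).
W = 45.651514 / 106 = 0.4307.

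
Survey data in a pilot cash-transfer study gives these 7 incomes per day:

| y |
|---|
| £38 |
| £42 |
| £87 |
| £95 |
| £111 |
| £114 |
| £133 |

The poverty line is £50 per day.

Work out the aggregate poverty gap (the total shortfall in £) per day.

£20

Poor units: £38, £42 (q = 2 of N = 7).
Individual gaps: 50−38 = 12; 50−42 = 8.
Aggregate gap = £20.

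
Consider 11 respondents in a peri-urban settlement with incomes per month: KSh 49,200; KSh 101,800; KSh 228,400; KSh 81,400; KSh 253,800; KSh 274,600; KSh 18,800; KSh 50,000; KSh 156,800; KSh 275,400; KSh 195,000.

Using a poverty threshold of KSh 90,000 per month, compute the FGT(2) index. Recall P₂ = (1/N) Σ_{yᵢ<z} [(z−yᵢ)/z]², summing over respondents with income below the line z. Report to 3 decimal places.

0.094

Below the line: KSh 18,800, KSh 49,200, KSh 50,000, KSh 81,400 (q = 4 of N = 11).
Normalized shortfalls: (90000−18800)/90000 = 0.7911; (90000−49200)/90000 = 0.4533; (90000−50000)/90000 = 0.4444; (90000−81400)/90000 = 0.0956.
Squared: 0.6259; 0.2055; 0.1975; 0.0091.
Sum = 1.038030; P₂ = 1.038030 / 11 = 0.094.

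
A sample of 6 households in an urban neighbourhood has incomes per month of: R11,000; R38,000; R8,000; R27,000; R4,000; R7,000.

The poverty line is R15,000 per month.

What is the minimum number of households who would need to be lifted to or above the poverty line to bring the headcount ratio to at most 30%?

3

Currently q = 4 of N = 6 are below the line (H = 0.667).
A headcount ratio of at most 30% allows at most ⌊0.30 × 6⌋ = 1 poor households.
So at least 4 − 1 = 3 must be lifted.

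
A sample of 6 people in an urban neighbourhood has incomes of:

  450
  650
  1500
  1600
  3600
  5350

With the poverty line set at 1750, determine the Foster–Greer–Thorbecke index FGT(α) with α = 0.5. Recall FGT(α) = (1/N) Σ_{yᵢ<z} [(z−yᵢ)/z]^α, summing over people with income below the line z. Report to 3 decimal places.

0.388

Poor units: 450, 650, 1500, 1600 (q = 4 of N = 6).
Normalized shortfalls: (1750−450)/1750 = 0.7429; (1750−650)/1750 = 0.6286; (1750−1500)/1750 = 0.1429; (1750−1600)/1750 = 0.0857.
Raised to α = 0.5: 0.86189; 0.79282; 0.37796; 0.29277.
Sum = 2.325451; FGT(0.5) = 2.325451 / 6 = 0.388.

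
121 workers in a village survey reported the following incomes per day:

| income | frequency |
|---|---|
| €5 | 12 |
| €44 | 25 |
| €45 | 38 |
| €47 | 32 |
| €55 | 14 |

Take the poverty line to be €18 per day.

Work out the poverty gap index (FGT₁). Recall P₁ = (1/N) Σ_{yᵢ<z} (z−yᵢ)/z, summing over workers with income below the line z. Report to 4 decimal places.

0.0716

Poor units: 12×€5 (q = 12 of N = 121).
Normalized shortfalls: (18−5)/18 = 0.7222 (×12).
Sum of shortfalls = 8.666667; P₁ averages over all N: 8.666667 / 121 = 0.0716.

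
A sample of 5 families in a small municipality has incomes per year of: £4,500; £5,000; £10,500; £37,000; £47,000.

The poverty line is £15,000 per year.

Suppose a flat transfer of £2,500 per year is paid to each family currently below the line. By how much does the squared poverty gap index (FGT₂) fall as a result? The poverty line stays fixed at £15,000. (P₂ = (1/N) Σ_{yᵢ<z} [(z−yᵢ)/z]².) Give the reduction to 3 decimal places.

0.094

Before: below the line — £4,500, £5,000, £10,500; squared poverty gap index (FGT₂) = 0.20489.
After the £2,500 transfer: below the line — £7,000, £7,500, £13,000; squared poverty gap index (FGT₂) = 0.11044.
Reduction = 0.20489 − 0.11044 = 0.094.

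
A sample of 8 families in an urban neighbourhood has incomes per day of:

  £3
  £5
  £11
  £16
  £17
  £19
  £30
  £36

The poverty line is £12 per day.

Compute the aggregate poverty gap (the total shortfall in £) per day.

£17

Incomes under z: £3, £5, £11 (q = 3 of N = 8).
Individual gaps: 12−3 = 9; 12−5 = 7; 12−11 = 1.
Aggregate gap = £17.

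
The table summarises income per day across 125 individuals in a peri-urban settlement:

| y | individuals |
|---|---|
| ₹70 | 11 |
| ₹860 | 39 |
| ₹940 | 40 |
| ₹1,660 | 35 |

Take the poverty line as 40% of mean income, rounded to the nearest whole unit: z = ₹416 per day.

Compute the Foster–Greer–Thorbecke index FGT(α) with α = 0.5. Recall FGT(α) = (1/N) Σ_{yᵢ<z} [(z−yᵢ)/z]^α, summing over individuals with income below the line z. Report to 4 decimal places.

Incomes under z: 11×₹70 (q = 11 of N = 125).
Shortfall ratios: (416−70)/416 = 0.8317 (×11).
Raised to α = 0.5: 0.91199 (×11).
Sum = 10.031920; FGT(0.5) = 10.031920 / 125 = 0.0803.

0.0803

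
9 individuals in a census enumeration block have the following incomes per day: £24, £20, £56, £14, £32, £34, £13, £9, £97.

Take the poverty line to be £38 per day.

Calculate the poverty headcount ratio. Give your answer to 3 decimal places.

0.778

7 of the 9 individuals have income below £38.
H = 7/9 = 0.778.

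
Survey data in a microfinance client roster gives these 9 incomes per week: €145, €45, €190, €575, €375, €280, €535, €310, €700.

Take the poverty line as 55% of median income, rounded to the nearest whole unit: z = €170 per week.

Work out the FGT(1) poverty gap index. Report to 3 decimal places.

Poor units: €45, €145 (q = 2 of N = 9).
Relative gaps: (170−45)/170 = 0.7353; (170−145)/170 = 0.1471.
Σ = 0.882353. Dividing by the full population N = 9 gives P₁ = 0.098.

0.098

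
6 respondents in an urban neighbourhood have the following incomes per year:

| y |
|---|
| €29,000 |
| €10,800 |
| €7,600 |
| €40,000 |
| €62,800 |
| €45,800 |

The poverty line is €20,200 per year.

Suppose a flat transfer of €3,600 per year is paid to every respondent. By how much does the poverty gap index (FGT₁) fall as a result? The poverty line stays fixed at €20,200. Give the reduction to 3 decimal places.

Before: below the line — €7,600, €10,800; poverty gap index (FGT₁) = 0.18152.
After the €3,600 transfer: below the line — €11,200, €14,400; poverty gap index (FGT₁) = 0.12211.
Reduction = 0.18152 − 0.12211 = 0.059.

0.059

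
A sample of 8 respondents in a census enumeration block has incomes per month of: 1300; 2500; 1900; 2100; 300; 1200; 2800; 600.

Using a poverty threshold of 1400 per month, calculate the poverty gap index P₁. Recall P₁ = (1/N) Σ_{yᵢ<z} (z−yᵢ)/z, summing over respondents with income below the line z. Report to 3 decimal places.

0.196

Below the line: 300, 600, 1200, 1300 (q = 4 of N = 8).
Normalized shortfalls: (1400−300)/1400 = 0.7857; (1400−600)/1400 = 0.5714; (1400−1200)/1400 = 0.1429; (1400−1300)/1400 = 0.0714.
Σ = 1.571429. Dividing by the full population N = 8 gives P₁ = 0.196.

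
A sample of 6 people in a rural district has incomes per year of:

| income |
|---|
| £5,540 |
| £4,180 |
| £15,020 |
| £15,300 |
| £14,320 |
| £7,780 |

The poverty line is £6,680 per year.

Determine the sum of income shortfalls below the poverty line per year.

Below the line: £4,180, £5,540 (q = 2 of N = 6).
Individual gaps: 6680−4180 = 2500; 6680−5540 = 1140.
Aggregate gap = £3,640.

£3,640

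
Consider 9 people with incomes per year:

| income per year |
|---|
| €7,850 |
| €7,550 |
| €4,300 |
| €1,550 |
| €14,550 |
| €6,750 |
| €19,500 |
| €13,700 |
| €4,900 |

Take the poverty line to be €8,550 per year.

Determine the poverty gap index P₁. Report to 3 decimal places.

0.239

Incomes under z: €1,550, €4,300, €4,900, €6,750, €7,550, €7,850 (q = 6 of N = 9).
Shortfall ratios: (8550−1550)/8550 = 0.8187; (8550−4300)/8550 = 0.4971; (8550−4900)/8550 = 0.4269; (8550−6750)/8550 = 0.2105; (8550−7550)/8550 = 0.1170; (8550−7850)/8550 = 0.0819.
Σ = 2.152047. Dividing by the full population N = 9 gives P₁ = 0.239.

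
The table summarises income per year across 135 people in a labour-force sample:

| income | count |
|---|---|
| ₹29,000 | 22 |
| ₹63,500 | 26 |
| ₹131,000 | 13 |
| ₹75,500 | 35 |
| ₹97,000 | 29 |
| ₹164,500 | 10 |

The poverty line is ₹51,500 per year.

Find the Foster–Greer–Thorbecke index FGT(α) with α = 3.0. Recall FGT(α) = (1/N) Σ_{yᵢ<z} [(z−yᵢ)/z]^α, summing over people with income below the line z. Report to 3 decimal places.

Below the line: 22×₹29,000 (q = 22 of N = 135).
Gap ratios (z−y)/z: (51500−29000)/51500 = 0.4369 (×22).
Raised to α = 3.0: 0.08339 (×22).
Sum = 1.834630; FGT(3.0) = 1.834630 / 135 = 0.014.

0.014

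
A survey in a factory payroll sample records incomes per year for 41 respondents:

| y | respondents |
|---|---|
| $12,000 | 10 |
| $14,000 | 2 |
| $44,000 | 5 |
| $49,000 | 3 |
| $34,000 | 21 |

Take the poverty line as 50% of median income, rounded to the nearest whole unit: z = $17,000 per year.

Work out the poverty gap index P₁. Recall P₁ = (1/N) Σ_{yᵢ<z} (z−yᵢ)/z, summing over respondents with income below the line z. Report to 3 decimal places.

Poor units: 10×$12,000, 2×$14,000 (q = 12 of N = 41).
Shortfall ratios: (17000−12000)/17000 = 0.2941 (×10); (17000−14000)/17000 = 0.1765 (×2).
Sum of shortfalls = 3.294118; P₁ averages over all N: 3.294118 / 41 = 0.080.

0.080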